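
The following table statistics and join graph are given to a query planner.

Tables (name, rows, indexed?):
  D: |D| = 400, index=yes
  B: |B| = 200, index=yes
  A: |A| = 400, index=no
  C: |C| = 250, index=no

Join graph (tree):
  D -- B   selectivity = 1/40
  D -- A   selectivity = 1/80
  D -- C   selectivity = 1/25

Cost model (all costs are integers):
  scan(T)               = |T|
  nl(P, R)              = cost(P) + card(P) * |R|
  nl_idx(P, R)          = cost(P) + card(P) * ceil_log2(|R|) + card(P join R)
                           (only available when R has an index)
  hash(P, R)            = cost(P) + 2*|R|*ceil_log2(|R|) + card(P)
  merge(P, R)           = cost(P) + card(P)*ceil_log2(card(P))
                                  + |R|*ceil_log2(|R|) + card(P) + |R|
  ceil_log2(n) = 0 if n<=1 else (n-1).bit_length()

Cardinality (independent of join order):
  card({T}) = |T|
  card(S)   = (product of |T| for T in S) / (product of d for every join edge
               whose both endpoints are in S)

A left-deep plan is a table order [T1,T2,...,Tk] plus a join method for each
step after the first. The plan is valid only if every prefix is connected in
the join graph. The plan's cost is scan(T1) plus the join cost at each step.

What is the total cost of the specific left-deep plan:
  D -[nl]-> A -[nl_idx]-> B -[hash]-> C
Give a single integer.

step 1: scan D: cost=400, card=400
step 2: join A via nl
    card(P join A) = 400*400/(80) = 2000
    cost = 400 + 400*400 = 160400
step 3: join B via nl_idx
    card(P join B) = 2000*200/(40) = 10000
    cost = 160400 + 2000*8 + 10000 = 186400
step 4: join C via hash
    card(P join C) = 10000*250/(25) = 100000
    cost = 186400 + 2*250*8 + 10000 = 200400

200400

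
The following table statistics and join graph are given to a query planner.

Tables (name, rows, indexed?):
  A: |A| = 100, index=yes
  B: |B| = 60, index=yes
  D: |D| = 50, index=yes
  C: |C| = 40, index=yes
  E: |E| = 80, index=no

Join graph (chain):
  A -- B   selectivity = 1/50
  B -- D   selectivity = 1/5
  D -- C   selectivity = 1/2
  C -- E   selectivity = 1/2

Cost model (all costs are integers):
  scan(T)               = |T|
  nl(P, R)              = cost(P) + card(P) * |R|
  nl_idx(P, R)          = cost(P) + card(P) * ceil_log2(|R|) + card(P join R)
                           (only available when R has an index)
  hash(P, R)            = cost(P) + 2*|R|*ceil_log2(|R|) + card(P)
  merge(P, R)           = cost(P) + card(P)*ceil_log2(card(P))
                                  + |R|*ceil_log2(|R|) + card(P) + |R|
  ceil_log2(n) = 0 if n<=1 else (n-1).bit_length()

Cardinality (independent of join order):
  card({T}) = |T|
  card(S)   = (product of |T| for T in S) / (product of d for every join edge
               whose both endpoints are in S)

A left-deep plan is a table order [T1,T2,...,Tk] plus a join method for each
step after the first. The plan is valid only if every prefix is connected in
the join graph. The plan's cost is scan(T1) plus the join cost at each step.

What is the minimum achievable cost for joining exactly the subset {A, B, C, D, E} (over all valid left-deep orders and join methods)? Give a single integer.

Selinger DP over subsets of {A,B,C,D,E}:
  {A}: scan cost=100, card=100
  {B}: scan cost=60, card=60
  {D}: scan cost=50, card=50
  {C}: scan cost=40, card=40
  {E}: scan cost=80, card=80
  {AB}: card=120; try (A,nl_idx)→600, (B,nl_idx)→820, (B,hash)→920, (A,merge)→1280, (B,merge)→1320, (A,hash)→1520 …(+2); best=600 via (A,nl_idx)
  {BD}: card=600; try (D,hash)→720, (B,hash)→820, (B,merge)→820, (D,merge)→830, (B,nl_idx)→950, (D,nl_idx)→1020 …(+2); best=720 via (D,hash)
  {CD}: card=1000; try (C,hash)→580, (D,merge)→670, (D,hash)→680, (C,merge)→680, (D,nl_idx)→1280, (C,nl_idx)→1350 …(+2); best=580 via (C,hash)
  {CE}: card=1600; try (C,hash)→640, (E,merge)→960, (C,merge)→1000, (E,hash)→1200, (C,nl_idx)→2160, (E,nl)→3240 …(+1); best=640 via (C,hash)
  {ABD}: card=1200; try (D,hash)→1320, (D,merge)→1910, (D,nl_idx)→2520, (A,hash)→2720, (A,nl_idx)→6120, (D,nl)→6600 …(+2); best=1320 via (D,hash)
  {BCD}: card=12000; try (C,hash)→1800, (B,hash)→2300, (C,merge)→7600, (B,merge)→12000, (C,nl_idx)→16320, (B,nl_idx)→18580 …(+2); best=1800 via (C,hash)
  {CDE}: card=40000; try (E,hash)→2700, (D,hash)→2840, (E,merge)→12220, (D,merge)→20190, (D,nl_idx)→50240, (E,nl)→80580 …(+1); best=2700 via (E,hash)
  {ABCD}: card=24000; try (C,hash)→3000, (A,hash)→15200, (C,merge)→16000, (C,nl_idx)→32520, (C,nl)→49320, (A,nl_idx)→109800 …(+2); best=3000 via (C,hash)
  {BCDE}: card=480000; try (E,hash)→14920, (B,hash)→43420, (E,merge)→182440, (B,merge)→683120, (B,nl_idx)→722700, (E,nl)→961800 …(+1); best=14920 via (E,hash)
  {ABCDE}: card=960000; try (E,hash)→28120, (E,merge)→387640, (A,hash)→496320, (E,nl)→1923000, (A,nl_idx)→4334920, (A,merge)→9615720 …(+1); best=28120 via (E,hash)

28120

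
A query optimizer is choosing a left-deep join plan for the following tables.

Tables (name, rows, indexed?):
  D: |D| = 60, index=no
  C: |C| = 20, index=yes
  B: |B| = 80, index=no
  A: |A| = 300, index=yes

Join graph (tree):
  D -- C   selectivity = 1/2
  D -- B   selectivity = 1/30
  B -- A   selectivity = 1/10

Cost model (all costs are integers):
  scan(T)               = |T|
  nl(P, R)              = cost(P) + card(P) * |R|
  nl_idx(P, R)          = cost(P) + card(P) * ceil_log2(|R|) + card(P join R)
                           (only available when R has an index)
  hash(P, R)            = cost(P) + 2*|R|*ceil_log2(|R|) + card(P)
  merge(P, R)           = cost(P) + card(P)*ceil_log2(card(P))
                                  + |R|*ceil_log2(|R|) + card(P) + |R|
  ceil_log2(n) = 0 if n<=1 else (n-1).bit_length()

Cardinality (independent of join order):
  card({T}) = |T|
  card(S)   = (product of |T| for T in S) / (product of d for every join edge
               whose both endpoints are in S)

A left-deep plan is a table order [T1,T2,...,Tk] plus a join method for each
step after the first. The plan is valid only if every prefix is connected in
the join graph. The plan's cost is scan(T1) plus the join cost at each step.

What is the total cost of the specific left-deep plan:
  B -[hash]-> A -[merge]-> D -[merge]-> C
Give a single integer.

step 1: scan B: cost=80, card=80
step 2: join A via hash
    card(P join A) = 80*300/(10) = 2400
    cost = 80 + 2*300*9 + 80 = 5560
step 3: join D via merge
    card(P join D) = 2400*60/(30) = 4800
    cost = 5560 + 2400*12 + 60*6 + 2400 + 60 = 37180
step 4: join C via merge
    card(P join C) = 4800*20/(2) = 48000
    cost = 37180 + 4800*13 + 20*5 + 4800 + 20 = 104500

104500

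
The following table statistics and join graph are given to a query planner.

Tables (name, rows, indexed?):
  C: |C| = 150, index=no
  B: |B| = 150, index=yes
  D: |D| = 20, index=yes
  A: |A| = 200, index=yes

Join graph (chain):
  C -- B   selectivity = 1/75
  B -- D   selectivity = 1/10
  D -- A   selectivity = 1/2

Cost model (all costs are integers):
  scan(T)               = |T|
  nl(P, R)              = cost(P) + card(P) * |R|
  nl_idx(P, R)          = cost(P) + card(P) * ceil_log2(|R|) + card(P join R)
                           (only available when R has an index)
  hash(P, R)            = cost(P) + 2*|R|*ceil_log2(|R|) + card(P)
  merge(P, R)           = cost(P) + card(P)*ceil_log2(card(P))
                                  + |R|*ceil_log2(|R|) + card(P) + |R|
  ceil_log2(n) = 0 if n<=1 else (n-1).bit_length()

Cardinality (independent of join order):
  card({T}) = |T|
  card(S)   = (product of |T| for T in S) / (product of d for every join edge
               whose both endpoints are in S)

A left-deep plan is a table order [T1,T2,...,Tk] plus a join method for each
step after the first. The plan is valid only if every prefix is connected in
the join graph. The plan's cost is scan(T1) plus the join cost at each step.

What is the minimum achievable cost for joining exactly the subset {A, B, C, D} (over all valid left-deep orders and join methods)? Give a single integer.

Selinger DP over subsets of {A,B,C,D}:
  {C}: scan cost=150, card=150
  {B}: scan cost=150, card=150
  {D}: scan cost=20, card=20
  {A}: scan cost=200, card=200
  {BC}: card=300; try (B,nl_idx)→1650, (C,hash)→2700, (B,hash)→2700, (C,merge)→2850, (B,merge)→2850, (C,nl)→22650 …(+1); best=1650 via (B,nl_idx)
  {BD}: card=300; try (B,nl_idx)→480, (D,hash)→500, (D,nl_idx)→1200, (B,merge)→1490, (D,merge)→1620, (B,hash)→2440 …(+2); best=480 via (B,nl_idx)
  {AD}: card=2000; try (D,hash)→600, (A,merge)→1940, (D,merge)→2120, (A,nl_idx)→2180, (D,nl_idx)→3200, (A,hash)→3240 …(+2); best=600 via (D,hash)
  {BCD}: card=600; try (D,hash)→2150, (C,hash)→3180, (D,nl_idx)→3750, (D,merge)→4770, (C,merge)→4830, (D,nl)→7650 …(+1); best=2150 via (D,hash)
  {ABD}: card=30000; try (A,hash)→3980, (B,hash)→5000, (A,merge)→5280, (B,merge)→25950, (A,nl_idx)→32880, (B,nl_idx)→46600 …(+2); best=3980 via (A,hash)
  {ABCD}: card=60000; try (A,hash)→5950, (A,merge)→10550, (C,hash)→36380, (A,nl_idx)→66950, (A,nl)→122150, (C,merge)→485330 …(+1); best=5950 via (A,hash)

5950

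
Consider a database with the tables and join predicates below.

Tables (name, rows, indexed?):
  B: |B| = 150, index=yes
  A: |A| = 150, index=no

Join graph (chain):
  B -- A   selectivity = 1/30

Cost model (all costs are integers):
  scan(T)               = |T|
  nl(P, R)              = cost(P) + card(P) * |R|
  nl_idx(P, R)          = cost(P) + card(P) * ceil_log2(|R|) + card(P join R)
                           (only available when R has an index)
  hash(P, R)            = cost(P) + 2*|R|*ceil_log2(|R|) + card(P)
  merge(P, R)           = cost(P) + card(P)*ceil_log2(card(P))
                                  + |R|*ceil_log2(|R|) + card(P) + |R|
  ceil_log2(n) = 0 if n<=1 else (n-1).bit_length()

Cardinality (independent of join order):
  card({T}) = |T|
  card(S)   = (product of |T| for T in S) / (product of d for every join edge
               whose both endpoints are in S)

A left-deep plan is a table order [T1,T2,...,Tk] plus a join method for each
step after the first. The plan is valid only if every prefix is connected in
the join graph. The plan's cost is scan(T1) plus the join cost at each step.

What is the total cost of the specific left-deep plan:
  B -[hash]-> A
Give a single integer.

step 1: scan B: cost=150, card=150
step 2: join A via hash
    card(P join A) = 150*150/(30) = 750
    cost = 150 + 2*150*8 + 150 = 2700

2700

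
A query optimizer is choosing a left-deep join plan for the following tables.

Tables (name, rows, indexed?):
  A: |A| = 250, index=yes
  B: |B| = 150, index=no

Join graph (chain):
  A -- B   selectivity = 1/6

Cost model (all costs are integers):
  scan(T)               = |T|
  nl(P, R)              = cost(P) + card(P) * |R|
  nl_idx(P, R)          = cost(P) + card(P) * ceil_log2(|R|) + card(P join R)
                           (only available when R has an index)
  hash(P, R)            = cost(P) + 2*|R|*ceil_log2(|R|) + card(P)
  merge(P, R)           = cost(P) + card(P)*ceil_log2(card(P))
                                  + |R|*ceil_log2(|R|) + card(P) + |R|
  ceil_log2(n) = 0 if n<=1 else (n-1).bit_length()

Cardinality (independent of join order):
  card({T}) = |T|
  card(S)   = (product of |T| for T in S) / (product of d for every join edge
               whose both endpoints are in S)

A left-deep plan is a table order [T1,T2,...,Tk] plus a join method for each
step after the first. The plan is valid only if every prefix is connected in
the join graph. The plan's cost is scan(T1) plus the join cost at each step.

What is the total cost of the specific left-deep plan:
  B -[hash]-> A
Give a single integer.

step 1: scan B: cost=150, card=150
step 2: join A via hash
    card(P join A) = 150*250/(6) = 6250
    cost = 150 + 2*250*8 + 150 = 4300

4300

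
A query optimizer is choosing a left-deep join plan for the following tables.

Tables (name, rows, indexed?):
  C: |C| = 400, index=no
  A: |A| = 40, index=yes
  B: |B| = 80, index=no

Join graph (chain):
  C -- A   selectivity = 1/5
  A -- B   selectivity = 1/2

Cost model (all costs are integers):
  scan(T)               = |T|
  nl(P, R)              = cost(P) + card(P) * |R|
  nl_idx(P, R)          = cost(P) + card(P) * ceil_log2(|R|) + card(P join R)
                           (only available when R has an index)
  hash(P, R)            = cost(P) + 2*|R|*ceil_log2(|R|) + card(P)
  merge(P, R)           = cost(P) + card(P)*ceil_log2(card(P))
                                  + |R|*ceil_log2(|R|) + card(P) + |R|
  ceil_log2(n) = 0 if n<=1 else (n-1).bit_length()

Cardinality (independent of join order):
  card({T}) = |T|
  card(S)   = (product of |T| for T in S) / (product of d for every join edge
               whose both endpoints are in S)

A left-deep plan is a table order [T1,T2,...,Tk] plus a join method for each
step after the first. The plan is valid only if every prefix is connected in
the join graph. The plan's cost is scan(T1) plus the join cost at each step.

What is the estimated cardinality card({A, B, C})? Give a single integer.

Tables in S: A(40), B(80), C(400)
Edges inside S: C-A(d=5), A-B(d=2)
numerator = 40 * 80 * 400 = 1280000
denominator = 5 * 2 = 10
card(S) = 1280000 / 10 = 128000

128000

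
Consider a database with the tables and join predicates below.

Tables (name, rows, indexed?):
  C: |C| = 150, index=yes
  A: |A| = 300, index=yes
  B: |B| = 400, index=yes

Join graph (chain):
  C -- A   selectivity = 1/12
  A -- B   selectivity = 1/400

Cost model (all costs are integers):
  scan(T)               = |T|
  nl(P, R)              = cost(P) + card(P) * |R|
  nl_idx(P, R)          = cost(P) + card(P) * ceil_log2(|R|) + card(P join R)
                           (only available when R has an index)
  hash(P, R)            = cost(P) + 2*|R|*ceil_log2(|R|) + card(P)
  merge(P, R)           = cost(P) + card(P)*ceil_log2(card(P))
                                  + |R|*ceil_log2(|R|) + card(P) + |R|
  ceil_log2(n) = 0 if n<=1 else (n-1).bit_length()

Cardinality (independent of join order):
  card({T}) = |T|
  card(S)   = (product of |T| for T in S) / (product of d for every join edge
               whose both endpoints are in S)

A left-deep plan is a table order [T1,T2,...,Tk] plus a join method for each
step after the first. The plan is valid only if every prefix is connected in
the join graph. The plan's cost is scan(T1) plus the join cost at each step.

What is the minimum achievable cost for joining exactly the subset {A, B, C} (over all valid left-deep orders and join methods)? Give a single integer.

Selinger DP over subsets of {A,B,C}:
  {C}: scan cost=150, card=150
  {A}: scan cost=300, card=300
  {B}: scan cost=400, card=400
  {AC}: card=3750; try (C,hash)→3000, (A,merge)→4500, (C,merge)→4650, (A,nl_idx)→5250, (A,hash)→5700, (C,nl_idx)→6450 …(+2); best=3000 via (C,hash)
  {AB}: card=300; try (B,nl_idx)→3300, (A,nl_idx)→4300, (A,hash)→6200, (B,merge)→7300, (A,merge)→7400, (B,hash)→7800 …(+2); best=3300 via (B,nl_idx)
  {ABC}: card=3750; try (C,hash)→6000, (C,merge)→7650, (C,nl_idx)→9450, (B,hash)→13950, (B,nl_idx)→40500, (C,nl)→48300 …(+2); best=6000 via (C,hash)

6000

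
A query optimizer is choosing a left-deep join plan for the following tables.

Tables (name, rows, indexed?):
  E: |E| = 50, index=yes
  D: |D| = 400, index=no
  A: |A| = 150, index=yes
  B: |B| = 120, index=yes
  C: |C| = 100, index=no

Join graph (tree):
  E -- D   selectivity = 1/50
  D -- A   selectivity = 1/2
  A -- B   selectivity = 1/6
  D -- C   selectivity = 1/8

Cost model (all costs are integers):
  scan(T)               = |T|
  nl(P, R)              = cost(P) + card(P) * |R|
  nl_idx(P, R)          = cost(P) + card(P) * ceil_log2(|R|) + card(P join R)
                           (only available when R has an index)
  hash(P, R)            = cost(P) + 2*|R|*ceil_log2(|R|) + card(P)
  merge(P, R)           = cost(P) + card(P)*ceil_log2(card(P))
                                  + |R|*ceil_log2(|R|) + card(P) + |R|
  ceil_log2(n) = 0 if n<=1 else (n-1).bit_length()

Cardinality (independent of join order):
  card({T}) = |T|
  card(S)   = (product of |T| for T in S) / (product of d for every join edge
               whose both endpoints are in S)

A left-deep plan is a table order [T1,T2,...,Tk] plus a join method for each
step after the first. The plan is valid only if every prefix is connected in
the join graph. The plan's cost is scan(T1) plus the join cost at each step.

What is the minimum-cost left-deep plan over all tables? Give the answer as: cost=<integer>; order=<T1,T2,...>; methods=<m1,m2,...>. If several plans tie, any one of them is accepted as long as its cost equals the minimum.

Selinger DP (subsets sized 1..n):
  {E}: scan cost=50, card=50
  {D}: scan cost=400, card=400
  {A}: scan cost=150, card=150
  {B}: scan cost=120, card=120
  {C}: scan cost=100, card=100
  {DE}: card=400; try (E,hash)→1400, (E,nl_idx)→3200, (D,merge)→4400, (E,merge)→4750, (D,hash)→7300, (D,nl)→20050 …(+1); best=1400 via (E,hash)
  {AD}: card=30000; try (A,hash)→3200, (D,merge)→5500, (A,merge)→5750, (D,hash)→7500, (A,nl_idx)→33600, (D,nl)→60150 …(+1); best=3200 via (A,hash)
  {CD}: card=5000; try (C,hash)→2200, (D,merge)→4900, (C,merge)→5200, (D,hash)→7400, (D,nl)→40100, (C,nl)→40400; best=2200 via (C,hash)
  {AB}: card=3000; try (B,hash)→1980, (A,merge)→2430, (B,merge)→2460, (A,hash)→2640, (A,nl_idx)→4080, (B,nl_idx)→4200 …(+2); best=1980 via (B,hash)
  {ADE}: card=30000; try (A,hash)→4200, (A,merge)→6750, (E,hash)→33800, (A,nl_idx)→34600, (A,nl)→61400, (E,nl_idx)→213200 …(+2); best=4200 via (A,hash)
  {CDE}: card=5000; try (C,hash)→3200, (C,merge)→6200, (E,hash)→7800, (E,nl_idx)→37200, (C,nl)→41400, (E,merge)→72550 …(+1); best=3200 via (C,hash)
  {ABD}: card=600000; try (D,hash)→12180, (B,hash)→34880, (D,merge)→44980, (B,merge)→484160, (B,nl_idx)→813200, (D,nl)→1201980 …(+1); best=12180 via (D,hash)
  {ACD}: card=375000; try (A,hash)→9600, (C,hash)→34600, (A,merge)→73550, (A,nl_idx)→417200, (C,merge)→484000, (A,nl)→752200 …(+1); best=9600 via (A,hash)
  {ABDE}: card=600000; try (B,hash)→35880, (B,merge)→485160, (E,hash)→612780, (B,nl_idx)→814200, (B,nl)→3604200, (E,nl_idx)→4212180 …(+2); best=35880 via (B,hash)
  {ACDE}: card=375000; try (A,hash)→10600, (C,hash)→35600, (A,merge)→74550, (E,hash)→385200, (A,nl_idx)→418200, (C,merge)→485000 …(+5); best=10600 via (A,hash)
  {ABCD}: card=7500000; try (B,hash)→386280, (C,hash)→613580, (B,merge)→7510560, (B,nl_idx)→10134600, (C,merge)→12612980, (B,nl)→45009600 …(+1); best=386280 via (B,hash)
  {ABCDE}: card=7500000; try (B,hash)→387280, (C,hash)→637280, (B,merge)→7511560, (E,hash)→7886880, (B,nl_idx)→10135600, (C,merge)→12636680 …(+5); best=387280 via (B,hash)

cost=387280; order=D,E,C,A,B; methods=hash,hash,hash,hash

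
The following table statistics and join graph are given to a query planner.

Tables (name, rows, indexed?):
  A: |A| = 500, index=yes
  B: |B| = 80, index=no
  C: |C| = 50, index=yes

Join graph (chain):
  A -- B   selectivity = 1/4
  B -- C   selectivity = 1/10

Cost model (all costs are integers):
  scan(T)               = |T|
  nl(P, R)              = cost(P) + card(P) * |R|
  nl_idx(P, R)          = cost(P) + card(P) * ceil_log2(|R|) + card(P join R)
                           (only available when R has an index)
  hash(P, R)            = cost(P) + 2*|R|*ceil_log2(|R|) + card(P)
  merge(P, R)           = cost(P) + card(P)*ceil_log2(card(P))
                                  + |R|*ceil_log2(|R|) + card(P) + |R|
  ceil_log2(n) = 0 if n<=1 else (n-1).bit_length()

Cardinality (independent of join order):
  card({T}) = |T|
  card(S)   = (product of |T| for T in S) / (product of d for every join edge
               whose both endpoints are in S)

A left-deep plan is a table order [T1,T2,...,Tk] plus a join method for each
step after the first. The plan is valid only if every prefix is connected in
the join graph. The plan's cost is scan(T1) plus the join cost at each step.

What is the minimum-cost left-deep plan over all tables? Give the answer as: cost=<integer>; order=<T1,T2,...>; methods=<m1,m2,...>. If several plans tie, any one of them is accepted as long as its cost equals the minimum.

Selinger DP (subsets sized 1..n):
  {A}: scan cost=500, card=500
  {B}: scan cost=80, card=80
  {C}: scan cost=50, card=50
  {AB}: card=10000; try (B,hash)→2120, (A,merge)→5720, (B,merge)→6140, (A,hash)→9160, (A,nl_idx)→10800, (A,nl)→40080 …(+1); best=2120 via (B,hash)
  {BC}: card=400; try (C,hash)→760, (C,nl_idx)→960, (B,merge)→1040, (C,merge)→1070, (B,hash)→1220, (B,nl)→4050 …(+1); best=760 via (C,hash)
  {ABC}: card=50000; try (A,merge)→9760, (A,hash)→10160, (C,hash)→12720, (A,nl_idx)→54360, (C,nl_idx)→112120, (C,merge)→152470 …(+2); best=9760 via (A,merge)

cost=9760; order=B,C,A; methods=hash,merge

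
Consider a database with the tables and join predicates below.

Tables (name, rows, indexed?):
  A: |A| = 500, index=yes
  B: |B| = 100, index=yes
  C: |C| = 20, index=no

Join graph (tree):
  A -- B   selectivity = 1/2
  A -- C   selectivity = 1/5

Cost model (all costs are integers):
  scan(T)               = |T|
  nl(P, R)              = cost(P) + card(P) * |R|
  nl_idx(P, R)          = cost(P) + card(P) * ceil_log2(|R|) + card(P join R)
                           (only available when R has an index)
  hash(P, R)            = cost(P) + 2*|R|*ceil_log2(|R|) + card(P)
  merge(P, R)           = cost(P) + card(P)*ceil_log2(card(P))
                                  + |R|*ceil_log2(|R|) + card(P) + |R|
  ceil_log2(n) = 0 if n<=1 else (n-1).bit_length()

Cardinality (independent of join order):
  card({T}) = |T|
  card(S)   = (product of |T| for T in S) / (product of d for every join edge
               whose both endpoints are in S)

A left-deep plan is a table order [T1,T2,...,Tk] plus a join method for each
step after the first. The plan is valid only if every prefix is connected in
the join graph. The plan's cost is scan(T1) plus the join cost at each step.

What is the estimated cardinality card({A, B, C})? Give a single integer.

Tables in S: A(500), B(100), C(20)
Edges inside S: A-B(d=2), A-C(d=5)
numerator = 500 * 100 * 20 = 1000000
denominator = 2 * 5 = 10
card(S) = 1000000 / 10 = 100000

100000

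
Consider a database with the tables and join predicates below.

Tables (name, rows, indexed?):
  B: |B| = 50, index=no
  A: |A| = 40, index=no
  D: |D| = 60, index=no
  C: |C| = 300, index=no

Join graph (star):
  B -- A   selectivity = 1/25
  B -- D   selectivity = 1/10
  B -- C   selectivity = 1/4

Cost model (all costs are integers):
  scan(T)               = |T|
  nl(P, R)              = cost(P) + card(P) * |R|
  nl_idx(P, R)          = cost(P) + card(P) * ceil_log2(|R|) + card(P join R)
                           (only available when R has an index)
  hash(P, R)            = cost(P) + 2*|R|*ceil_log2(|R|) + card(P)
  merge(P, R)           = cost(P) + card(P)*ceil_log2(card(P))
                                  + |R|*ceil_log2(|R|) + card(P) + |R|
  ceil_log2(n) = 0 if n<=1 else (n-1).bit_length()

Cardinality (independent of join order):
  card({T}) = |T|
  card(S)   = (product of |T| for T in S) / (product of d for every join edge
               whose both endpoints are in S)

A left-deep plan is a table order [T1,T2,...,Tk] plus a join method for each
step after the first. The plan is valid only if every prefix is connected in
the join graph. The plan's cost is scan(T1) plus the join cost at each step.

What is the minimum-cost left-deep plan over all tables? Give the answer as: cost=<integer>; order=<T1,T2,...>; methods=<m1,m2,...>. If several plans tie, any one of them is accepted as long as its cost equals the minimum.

Selinger DP (subsets sized 1..n):
  {B}: scan cost=50, card=50
  {A}: scan cost=40, card=40
  {D}: scan cost=60, card=60
  {C}: scan cost=300, card=300
  {AB}: card=80; try (A,hash)→580, (B,merge)→670, (B,hash)→680, (A,merge)→680, (B,nl)→2040, (A,nl)→2050; best=580 via (A,hash)
  {BD}: card=300; try (B,hash)→720, (D,hash)→820, (D,merge)→820, (B,merge)→830, (D,nl)→3050, (B,nl)→3060; best=720 via (B,hash)
  {BC}: card=3750; try (B,hash)→1200, (C,merge)→3400, (B,merge)→3650, (C,hash)→5500, (C,nl)→15050, (B,nl)→15300; best=1200 via (B,hash)
  {ABD}: card=480; try (D,hash)→1380, (A,hash)→1500, (D,merge)→1640, (A,merge)→4000, (D,nl)→5380, (A,nl)→12720; best=1380 via (D,hash)
  {ABC}: card=6000; try (C,merge)→4220, (A,hash)→5430, (C,hash)→6060, (C,nl)→24580, (A,merge)→50230, (A,nl)→151200; best=4220 via (C,merge)
  {BCD}: card=22500; try (D,hash)→5670, (C,hash)→6420, (C,merge)→6720, (D,merge)→50370, (C,nl)→90720, (D,nl)→226200; best=5670 via (D,hash)
  {ABCD}: card=36000; try (C,hash)→7260, (C,merge)→9180, (D,hash)→10940, (A,hash)→28650, (D,merge)→88640, (C,nl)→145380 …(+3); best=7260 via (C,hash)

cost=7260; order=B,A,D,C; methods=hash,hash,hash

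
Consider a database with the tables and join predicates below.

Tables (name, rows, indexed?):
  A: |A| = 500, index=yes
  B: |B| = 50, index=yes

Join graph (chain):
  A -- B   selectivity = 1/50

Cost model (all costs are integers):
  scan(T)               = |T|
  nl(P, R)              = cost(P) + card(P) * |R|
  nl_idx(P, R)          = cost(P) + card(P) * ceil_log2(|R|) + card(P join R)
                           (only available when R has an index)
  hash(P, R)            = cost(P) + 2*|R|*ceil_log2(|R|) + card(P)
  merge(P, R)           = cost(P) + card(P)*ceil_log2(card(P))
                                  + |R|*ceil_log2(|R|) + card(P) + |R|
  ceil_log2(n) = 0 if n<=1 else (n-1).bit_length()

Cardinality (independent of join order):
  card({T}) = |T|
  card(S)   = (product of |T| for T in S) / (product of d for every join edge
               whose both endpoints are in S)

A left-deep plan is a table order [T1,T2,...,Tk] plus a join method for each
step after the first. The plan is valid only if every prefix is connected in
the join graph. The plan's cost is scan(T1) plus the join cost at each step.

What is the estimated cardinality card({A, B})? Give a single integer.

Tables in S: A(500), B(50)
Edges inside S: A-B(d=50)
numerator = 500 * 50 = 25000
denominator = 50 = 50
card(S) = 25000 / 50 = 500

500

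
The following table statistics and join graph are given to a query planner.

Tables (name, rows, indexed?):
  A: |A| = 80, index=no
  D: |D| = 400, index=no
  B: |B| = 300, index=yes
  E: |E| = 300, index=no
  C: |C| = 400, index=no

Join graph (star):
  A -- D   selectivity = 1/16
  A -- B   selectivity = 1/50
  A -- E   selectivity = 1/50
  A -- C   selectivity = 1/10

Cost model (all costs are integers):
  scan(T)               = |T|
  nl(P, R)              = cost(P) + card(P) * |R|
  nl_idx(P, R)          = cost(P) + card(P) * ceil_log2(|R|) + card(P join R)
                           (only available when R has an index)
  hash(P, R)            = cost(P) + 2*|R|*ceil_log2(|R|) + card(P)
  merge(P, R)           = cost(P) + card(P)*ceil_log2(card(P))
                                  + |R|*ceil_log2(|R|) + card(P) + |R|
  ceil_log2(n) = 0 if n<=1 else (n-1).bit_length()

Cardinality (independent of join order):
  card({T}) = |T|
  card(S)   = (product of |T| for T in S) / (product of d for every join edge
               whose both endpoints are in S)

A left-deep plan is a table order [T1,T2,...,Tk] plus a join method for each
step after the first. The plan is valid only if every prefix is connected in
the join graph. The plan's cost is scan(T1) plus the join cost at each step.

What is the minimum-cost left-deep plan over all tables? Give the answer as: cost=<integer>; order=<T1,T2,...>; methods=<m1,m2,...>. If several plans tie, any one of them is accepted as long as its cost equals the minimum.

cost=96440; order=A,B,E,D,C; methods=nl_idx,hash,hash,hash

Selinger DP (subsets sized 1..n):
  {A}: scan cost=80, card=80
  {D}: scan cost=400, card=400
  {B}: scan cost=300, card=300
  {E}: scan cost=300, card=300
  {C}: scan cost=400, card=400
  {AD}: card=2000; try (A,hash)→1920, (D,merge)→4720, (A,merge)→5040, (D,hash)→7360, (D,nl)→32080, (A,nl)→32400; best=1920 via (A,hash)
  {AB}: card=480; try (B,nl_idx)→1280, (A,hash)→1720, (B,merge)→3720, (A,merge)→3940, (B,hash)→5560, (B,nl)→24080 …(+1); best=1280 via (B,nl_idx)
  {AE}: card=480; try (A,hash)→1720, (E,merge)→3720, (A,merge)→3940, (E,hash)→5560, (E,nl)→24080, (A,nl)→24300; best=1720 via (A,hash)
  {AC}: card=3200; try (A,hash)→1920, (C,merge)→4720, (A,merge)→5040, (C,hash)→7360, (C,nl)→32080, (A,nl)→32400; best=1920 via (A,hash)
  {ABD}: card=12000; try (D,hash)→8960, (B,hash)→9320, (D,merge)→10080, (B,merge)→28920, (B,nl_idx)→31920, (D,nl)→193280 …(+1); best=8960 via (D,hash)
  {ADE}: card=12000; try (E,hash)→9320, (D,hash)→9400, (D,merge)→10520, (E,merge)→28920, (D,nl)→193720, (E,nl)→601920; best=9320 via (E,hash)
  {ACD}: card=80000; try (C,hash)→11120, (D,hash)→12320, (C,merge)→29920, (D,merge)→47520, (C,nl)→801920, (D,nl)→1281920; best=11120 via (C,hash)
  {ABE}: card=2880; try (E,hash)→7160, (B,hash)→7600, (B,nl_idx)→8920, (E,merge)→9080, (B,merge)→9520, (E,nl)→145280 …(+1); best=7160 via (E,hash)
  {ABC}: card=19200; try (C,hash)→8960, (C,merge)→10080, (B,hash)→10520, (B,merge)→46520, (B,nl_idx)→49920, (C,nl)→193280 …(+1); best=8960 via (C,hash)
  {ACE}: card=19200; try (C,hash)→9400, (E,hash)→10520, (C,merge)→10520, (E,merge)→46520, (C,nl)→193720, (E,nl)→961920; best=9400 via (C,hash)
  {ABDE}: card=72000; try (D,hash)→17240, (E,hash)→26360, (B,hash)→26720, (D,merge)→48600, (B,nl_idx)→189320, (E,merge)→191960 …(+4); best=17240 via (D,hash)
  {ABCD}: card=480000; try (C,hash)→28160, (D,hash)→35360, (B,hash)→96520, (C,merge)→192960, (D,merge)→320160, (B,nl_idx)→1211120 …(+4); best=28160 via (C,hash)
  {ACDE}: card=480000; try (C,hash)→28520, (D,hash)→35800, (E,hash)→96520, (C,merge)→193320, (D,merge)→320600, (E,merge)→1454120 …(+3); best=28520 via (C,hash)
  {ABCE}: card=115200; try (C,hash)→17240, (E,hash)→33560, (B,hash)→34000, (C,merge)→48600, (B,nl_idx)→297400, (E,merge)→319160 …(+4); best=17240 via (C,hash)
  {ABCDE}: card=2880000; try (C,hash)→96440, (D,hash)→139640, (E,hash)→513560, (B,hash)→513920, (C,merge)→1317240, (D,merge)→2094840 …(+7); best=96440 via (C,hash)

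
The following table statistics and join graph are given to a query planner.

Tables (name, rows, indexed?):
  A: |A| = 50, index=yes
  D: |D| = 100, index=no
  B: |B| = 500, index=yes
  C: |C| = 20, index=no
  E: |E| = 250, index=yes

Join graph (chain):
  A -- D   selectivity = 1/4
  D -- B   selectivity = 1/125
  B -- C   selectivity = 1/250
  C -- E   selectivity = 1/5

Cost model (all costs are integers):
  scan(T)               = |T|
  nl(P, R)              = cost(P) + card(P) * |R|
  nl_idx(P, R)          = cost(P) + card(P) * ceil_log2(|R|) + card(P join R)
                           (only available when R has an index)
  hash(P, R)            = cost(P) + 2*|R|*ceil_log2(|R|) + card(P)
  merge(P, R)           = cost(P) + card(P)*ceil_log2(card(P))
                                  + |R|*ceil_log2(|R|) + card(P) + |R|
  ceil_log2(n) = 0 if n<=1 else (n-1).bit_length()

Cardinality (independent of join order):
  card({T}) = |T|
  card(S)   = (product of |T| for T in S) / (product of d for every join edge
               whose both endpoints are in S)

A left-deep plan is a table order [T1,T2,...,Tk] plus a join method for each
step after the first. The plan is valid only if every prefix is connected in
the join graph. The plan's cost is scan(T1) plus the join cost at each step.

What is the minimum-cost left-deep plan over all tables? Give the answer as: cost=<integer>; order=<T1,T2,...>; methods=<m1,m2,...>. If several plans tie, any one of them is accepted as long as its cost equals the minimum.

cost=5376; order=C,B,D,E,A; methods=nl_idx,merge,nl_idx,hash

Selinger DP (subsets sized 1..n):
  {A}: scan cost=50, card=50
  {D}: scan cost=100, card=100
  {B}: scan cost=500, card=500
  {C}: scan cost=20, card=20
  {E}: scan cost=250, card=250
  {AD}: card=1250; try (A,hash)→800, (D,merge)→1200, (A,merge)→1250, (D,hash)→1500, (A,nl_idx)→1950, (D,nl)→5050 …(+1); best=800 via (A,hash)
  {BD}: card=400; try (B,nl_idx)→1400, (D,hash)→2400, (B,merge)→5900, (D,merge)→6300, (B,hash)→9200, (B,nl)→50100 …(+1); best=1400 via (B,nl_idx)
  {BC}: card=40; try (B,nl_idx)→240, (C,hash)→1200, (B,merge)→5140, (C,merge)→5620, (B,hash)→9040, (B,nl)→10020 …(+1); best=240 via (B,nl_idx)
  {CE}: card=1000; try (C,hash)→700, (E,nl_idx)→1180, (E,merge)→2390, (C,merge)→2620, (E,hash)→4040, (E,nl)→5020 …(+1); best=700 via (C,hash)
  {ABD}: card=5000; try (A,hash)→2400, (A,merge)→5750, (A,nl_idx)→8800, (B,hash)→11050, (B,nl_idx)→17050, (B,merge)→20800 …(+2); best=2400 via (A,hash)
  {BCD}: card=32; try (D,merge)→1320, (D,hash)→1680, (C,hash)→2000, (D,nl)→4240, (C,merge)→5520, (C,nl)→9400; best=1320 via (D,merge)
  {BCE}: card=2000; try (E,nl_idx)→2560, (E,merge)→2770, (E,hash)→4280, (E,nl)→10240, (B,hash)→10700, (B,nl_idx)→11700 …(+2); best=2560 via (E,nl_idx)
  {ABCD}: card=400; try (A,merge)→1862, (A,nl_idx)→1912, (A,hash)→1952, (A,nl)→2920, (C,hash)→7600, (C,merge)→72520 …(+1); best=1862 via (A,merge)
  {BCDE}: card=1600; try (E,nl_idx)→3176, (E,merge)→3762, (E,hash)→5352, (D,hash)→5960, (E,nl)→9320, (D,merge)→27360 …(+1); best=3176 via (E,nl_idx)
  {ABCDE}: card=20000; try (A,hash)→5376, (E,hash)→6262, (E,merge)→8112, (A,merge)→22726, (E,nl_idx)→25062, (A,nl_idx)→32776 …(+2); best=5376 via (A,hash)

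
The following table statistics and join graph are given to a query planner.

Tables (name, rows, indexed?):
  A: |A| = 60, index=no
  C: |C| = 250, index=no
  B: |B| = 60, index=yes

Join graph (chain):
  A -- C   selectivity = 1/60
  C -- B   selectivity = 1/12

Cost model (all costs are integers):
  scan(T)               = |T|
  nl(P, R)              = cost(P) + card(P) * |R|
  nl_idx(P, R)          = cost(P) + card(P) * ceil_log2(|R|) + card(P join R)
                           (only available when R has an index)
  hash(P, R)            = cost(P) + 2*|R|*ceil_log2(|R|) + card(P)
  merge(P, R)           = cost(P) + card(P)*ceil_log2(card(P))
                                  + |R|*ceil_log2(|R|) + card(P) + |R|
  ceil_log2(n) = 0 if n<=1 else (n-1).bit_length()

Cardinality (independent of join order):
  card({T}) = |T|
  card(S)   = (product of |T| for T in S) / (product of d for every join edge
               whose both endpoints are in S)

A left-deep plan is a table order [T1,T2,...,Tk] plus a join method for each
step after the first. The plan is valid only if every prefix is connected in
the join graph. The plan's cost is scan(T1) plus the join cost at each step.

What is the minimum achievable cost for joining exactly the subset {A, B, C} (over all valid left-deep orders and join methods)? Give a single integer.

Selinger DP over subsets of {A,B,C}:
  {A}: scan cost=60, card=60
  {C}: scan cost=250, card=250
  {B}: scan cost=60, card=60
  {AC}: card=250; try (A,hash)→1220, (C,merge)→2730, (A,merge)→2920, (C,hash)→4120, (C,nl)→15060, (A,nl)→15250; best=1220 via (A,hash)
  {BC}: card=1250; try (B,hash)→1220, (C,merge)→2730, (B,merge)→2920, (B,nl_idx)→3000, (C,hash)→4120, (C,nl)→15060 …(+1); best=1220 via (B,hash)
  {ABC}: card=1250; try (B,hash)→2190, (A,hash)→3190, (B,merge)→3890, (B,nl_idx)→3970, (B,nl)→16220, (A,merge)→16640 …(+1); best=2190 via (B,hash)

2190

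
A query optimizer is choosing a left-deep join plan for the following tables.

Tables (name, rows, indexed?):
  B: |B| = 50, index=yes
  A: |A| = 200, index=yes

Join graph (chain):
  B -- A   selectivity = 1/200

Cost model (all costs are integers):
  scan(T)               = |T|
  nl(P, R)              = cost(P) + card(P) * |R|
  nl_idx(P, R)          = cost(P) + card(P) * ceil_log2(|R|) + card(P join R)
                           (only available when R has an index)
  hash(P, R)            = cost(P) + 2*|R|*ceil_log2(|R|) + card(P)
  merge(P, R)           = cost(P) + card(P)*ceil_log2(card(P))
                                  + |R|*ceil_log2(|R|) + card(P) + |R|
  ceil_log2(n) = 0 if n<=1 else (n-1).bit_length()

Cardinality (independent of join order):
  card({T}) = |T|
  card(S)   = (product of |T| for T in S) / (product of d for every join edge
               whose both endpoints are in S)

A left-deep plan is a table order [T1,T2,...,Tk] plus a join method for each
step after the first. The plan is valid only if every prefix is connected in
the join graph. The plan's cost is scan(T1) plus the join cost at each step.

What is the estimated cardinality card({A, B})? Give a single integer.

50

Tables in S: A(200), B(50)
Edges inside S: B-A(d=200)
numerator = 200 * 50 = 10000
denominator = 200 = 200
card(S) = 10000 / 200 = 50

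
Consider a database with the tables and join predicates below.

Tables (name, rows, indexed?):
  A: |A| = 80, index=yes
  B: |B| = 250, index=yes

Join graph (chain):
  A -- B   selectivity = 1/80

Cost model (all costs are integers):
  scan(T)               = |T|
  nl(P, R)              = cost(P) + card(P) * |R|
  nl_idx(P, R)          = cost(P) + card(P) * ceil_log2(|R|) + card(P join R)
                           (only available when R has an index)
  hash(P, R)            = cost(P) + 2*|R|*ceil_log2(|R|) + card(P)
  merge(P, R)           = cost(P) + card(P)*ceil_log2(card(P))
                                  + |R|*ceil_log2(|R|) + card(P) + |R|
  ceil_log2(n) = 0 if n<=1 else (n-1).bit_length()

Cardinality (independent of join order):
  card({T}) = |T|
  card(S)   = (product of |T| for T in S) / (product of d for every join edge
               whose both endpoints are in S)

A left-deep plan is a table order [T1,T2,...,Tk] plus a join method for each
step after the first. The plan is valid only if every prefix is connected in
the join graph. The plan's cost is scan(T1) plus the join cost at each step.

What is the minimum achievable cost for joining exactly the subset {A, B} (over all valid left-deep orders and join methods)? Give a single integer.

970

Selinger DP over subsets of {A,B}:
  {A}: scan cost=80, card=80
  {B}: scan cost=250, card=250
  {AB}: card=250; try (B,nl_idx)→970, (A,hash)→1620, (A,nl_idx)→2250, (B,merge)→2970, (A,merge)→3140, (B,hash)→4160 …(+2); best=970 via (B,nl_idx)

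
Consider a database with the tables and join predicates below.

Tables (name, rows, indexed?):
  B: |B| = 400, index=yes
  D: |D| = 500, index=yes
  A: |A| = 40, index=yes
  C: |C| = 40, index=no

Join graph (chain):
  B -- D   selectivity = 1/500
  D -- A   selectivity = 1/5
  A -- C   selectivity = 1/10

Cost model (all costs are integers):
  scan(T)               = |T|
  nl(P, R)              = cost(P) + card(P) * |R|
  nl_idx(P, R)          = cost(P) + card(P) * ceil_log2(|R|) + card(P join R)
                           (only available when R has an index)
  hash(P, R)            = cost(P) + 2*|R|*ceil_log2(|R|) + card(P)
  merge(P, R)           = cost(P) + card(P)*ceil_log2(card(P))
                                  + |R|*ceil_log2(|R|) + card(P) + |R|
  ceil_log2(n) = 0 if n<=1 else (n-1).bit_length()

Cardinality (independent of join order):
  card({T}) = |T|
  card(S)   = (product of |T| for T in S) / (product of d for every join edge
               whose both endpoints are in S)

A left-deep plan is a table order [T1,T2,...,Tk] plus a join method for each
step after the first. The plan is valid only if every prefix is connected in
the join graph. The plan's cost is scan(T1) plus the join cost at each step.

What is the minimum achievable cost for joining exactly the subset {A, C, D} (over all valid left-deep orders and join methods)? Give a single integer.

Selinger DP over subsets of {A,C,D}:
  {D}: scan cost=500, card=500
  {A}: scan cost=40, card=40
  {C}: scan cost=40, card=40
  {AD}: card=4000; try (A,hash)→1480, (D,nl_idx)→4400, (D,merge)→5320, (A,merge)→5780, (A,nl_idx)→7500, (D,hash)→9080 …(+2); best=1480 via (A,hash)
  {AC}: card=160; try (A,nl_idx)→440, (C,hash)→560, (A,hash)→560, (C,merge)→600, (A,merge)→600, (C,nl)→1640 …(+1); best=440 via (A,nl_idx)
  {ACD}: card=16000; try (C,hash)→5960, (D,merge)→6880, (D,hash)→9600, (D,nl_idx)→17880, (C,merge)→53760, (D,nl)→80440 …(+1); best=5960 via (C,hash)

5960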